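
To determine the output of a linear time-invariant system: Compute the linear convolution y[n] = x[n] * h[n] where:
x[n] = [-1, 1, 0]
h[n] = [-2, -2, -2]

y[n] = sum_k x[k]*h[n-k]. Output length = len(x) + len(h) - 1 = 3 + 3 - 1 = 5.
y[0] = -1*-2 = 2
y[1] = 1*-2 + -1*-2 = 0
y[2] = 0*-2 + 1*-2 + -1*-2 = 0
y[3] = 0*-2 + 1*-2 = -2
y[4] = 0*-2 = 0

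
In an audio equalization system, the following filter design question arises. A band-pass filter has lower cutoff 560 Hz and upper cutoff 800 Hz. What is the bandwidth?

Bandwidth = f_high - f_low
= 800 Hz - 560 Hz = 240 Hz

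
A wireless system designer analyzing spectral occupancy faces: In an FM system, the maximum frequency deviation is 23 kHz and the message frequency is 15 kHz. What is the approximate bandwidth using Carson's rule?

Carson's rule: BW = 2*(delta_f + f_m)
= 2*(23 + 15) kHz = 76 kHz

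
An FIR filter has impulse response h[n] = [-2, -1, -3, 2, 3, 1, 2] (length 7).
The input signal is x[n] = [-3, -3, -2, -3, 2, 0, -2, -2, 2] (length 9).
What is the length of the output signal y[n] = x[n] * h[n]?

For linear convolution, the output length is:
len(y) = len(x) + len(h) - 1 = 9 + 7 - 1 = 15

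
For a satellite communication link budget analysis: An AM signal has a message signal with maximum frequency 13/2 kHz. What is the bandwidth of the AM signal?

In AM (double-sideband), the bandwidth is twice the message frequency.
BW = 2 * f_m = 2 * 13/2 kHz = 13 kHz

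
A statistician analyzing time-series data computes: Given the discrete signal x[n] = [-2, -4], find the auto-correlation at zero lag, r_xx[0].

The auto-correlation at zero lag r_xx[0] equals the signal energy.
r_xx[0] = sum of x[n]^2 = (-2)^2 + (-4)^2
= 4 + 16 = 20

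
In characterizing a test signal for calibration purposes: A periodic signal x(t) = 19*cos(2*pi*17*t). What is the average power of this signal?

Average power of A*cos(wt) is A^2/2.
P = 19^2 / 2 = 361/2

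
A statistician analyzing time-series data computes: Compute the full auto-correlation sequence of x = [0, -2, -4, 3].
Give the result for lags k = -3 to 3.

r_xx[k] = sum_m x[m]*x[m+k], indexed from 0, for k = -3 to 3:
  r_xx[-3] = x[3]*x[0] = 0
  r_xx[-2] = x[2]*x[0] + x[3]*x[1] = -6
  r_xx[-1] = x[1]*x[0] + x[2]*x[1] + x[3]*x[2] = -4
  r_xx[0] = x[0]*x[0] + x[1]*x[1] + x[2]*x[2] + x[3]*x[3] = 29
  r_xx[1] = x[0]*x[1] + x[1]*x[2] + x[2]*x[3] = -4
  r_xx[2] = x[0]*x[2] + x[1]*x[3] = -6
  r_xx[3] = x[0]*x[3] = 0
r_xx = [0, -6, -4, 29, -4, -6, 0]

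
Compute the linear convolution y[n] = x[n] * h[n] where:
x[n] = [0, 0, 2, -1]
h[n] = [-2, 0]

y[n] = sum_k x[k]*h[n-k]. Output length = len(x) + len(h) - 1 = 4 + 2 - 1 = 5.
y[0] = 0*-2 = 0
y[1] = 0*-2 + 0*0 = 0
y[2] = 2*-2 + 0*0 = -4
y[3] = -1*-2 + 2*0 = 2
y[4] = -1*0 = 0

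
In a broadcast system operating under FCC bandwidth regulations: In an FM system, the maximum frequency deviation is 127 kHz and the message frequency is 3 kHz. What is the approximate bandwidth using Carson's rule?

Carson's rule: BW = 2*(delta_f + f_m)
= 2*(127 + 3) kHz = 260 kHz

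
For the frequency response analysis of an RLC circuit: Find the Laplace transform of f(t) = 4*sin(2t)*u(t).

Standard pair: sin(wt)*u(t) <-> w/(s^2+w^2)
With w = 2: L{4*sin(2t)*u(t)} = 8/(s^2+4)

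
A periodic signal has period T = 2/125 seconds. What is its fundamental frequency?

The fundamental frequency is the reciprocal of the period.
f = 1/T = 1/(2/125) = 125/2 Hz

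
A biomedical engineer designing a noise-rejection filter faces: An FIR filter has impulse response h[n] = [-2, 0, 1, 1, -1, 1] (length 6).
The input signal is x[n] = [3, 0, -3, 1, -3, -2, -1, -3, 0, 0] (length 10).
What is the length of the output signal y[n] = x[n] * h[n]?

For linear convolution, the output length is:
len(y) = len(x) + len(h) - 1 = 10 + 6 - 1 = 15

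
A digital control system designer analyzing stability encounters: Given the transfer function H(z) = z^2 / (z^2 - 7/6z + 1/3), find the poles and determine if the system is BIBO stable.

Poles are roots of the denominator: z^2 - 7/6z + 1/3 = 0.
Quadratic formula: z = [-(-7/6) +/- sqrt((-7/6)^2 - 4*(1/3))] / 2
Discriminant = 49/36 - 4/3 = 1/36; sqrt = 1/6.
z = (7/6 +/- 1/6) / 2 => z = 2/3 or z = 1/2.
|p1| = 1/2, |p2| = 2/3.
For BIBO stability, all poles must lie inside the unit circle (|p| < 1).
System is STABLE since both |p| < 1.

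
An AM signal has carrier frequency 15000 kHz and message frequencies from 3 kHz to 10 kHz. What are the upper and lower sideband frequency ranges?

Upper sideband (USB) = fc + [fm_low, fm_high] = 15000 + [3, 10] = [15003, 15010] kHz
Lower sideband (LSB) = fc - [fm_high, fm_low] = 15000 - [10, 3] = [14990, 14997] kHz
Total occupied spectrum: 14990 kHz to 15010 kHz (plus carrier at 15000 kHz)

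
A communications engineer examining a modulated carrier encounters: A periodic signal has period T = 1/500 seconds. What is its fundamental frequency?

The fundamental frequency is the reciprocal of the period.
f = 1/T = 1/(1/500) = 500 Hz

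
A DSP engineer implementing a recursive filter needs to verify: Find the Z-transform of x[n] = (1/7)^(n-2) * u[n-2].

Time-shifting property: if X(z) = Z{x[n]}, then Z{x[n-d]} = z^(-d) * X(z)
X(z) = z/(z - 1/7) for x[n] = (1/7)^n * u[n]
Z{x[n-2]} = z^(-2) * z/(z - 1/7) = z^(-1)/(z - 1/7)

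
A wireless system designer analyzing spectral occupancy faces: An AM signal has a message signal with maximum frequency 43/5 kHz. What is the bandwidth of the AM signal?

In AM (double-sideband), the bandwidth is twice the message frequency.
BW = 2 * f_m = 2 * 43/5 kHz = 86/5 kHz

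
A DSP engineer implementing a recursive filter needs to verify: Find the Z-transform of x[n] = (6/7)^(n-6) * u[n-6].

Time-shifting property: if X(z) = Z{x[n]}, then Z{x[n-d]} = z^(-d) * X(z)
X(z) = z/(z - 6/7) for x[n] = (6/7)^n * u[n]
Z{x[n-6]} = z^(-6) * z/(z - 6/7) = z^(-5)/(z - 6/7)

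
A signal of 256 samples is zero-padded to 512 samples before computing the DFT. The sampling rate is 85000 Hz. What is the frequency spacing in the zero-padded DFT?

Original DFT: N = 256, resolution = f_s/N = 85000/256 = 10625/32 Hz
Zero-padded DFT: N = 512, resolution = f_s/N = 85000/512 = 10625/64 Hz
Zero-padding interpolates the spectrum (finer frequency grid)
but does NOT improve the true spectral resolution (ability to resolve close frequencies).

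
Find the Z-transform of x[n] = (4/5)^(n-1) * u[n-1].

Time-shifting property: if X(z) = Z{x[n]}, then Z{x[n-d]} = z^(-d) * X(z)
X(z) = z/(z - 4/5) for x[n] = (4/5)^n * u[n]
Z{x[n-1]} = z^(-1) * z/(z - 4/5) = 1/(z - 4/5)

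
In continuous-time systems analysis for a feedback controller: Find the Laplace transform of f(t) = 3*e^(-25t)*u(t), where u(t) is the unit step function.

Standard Laplace transform pair:
e^(-at)*u(t) <-> 1/(s+a)
With a = 25: L{3*e^(-25t)*u(t)} = 3/(s+25), ROC: Re(s) > -25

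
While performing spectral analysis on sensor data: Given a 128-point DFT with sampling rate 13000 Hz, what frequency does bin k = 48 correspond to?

The frequency of DFT bin k is: f_k = k * f_s / N
f_48 = 48 * 13000 / 128 = 4875 Hz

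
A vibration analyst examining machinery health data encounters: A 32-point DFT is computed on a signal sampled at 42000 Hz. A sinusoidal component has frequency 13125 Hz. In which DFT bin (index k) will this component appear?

DFT frequency resolution = f_s/N = 42000/32 = 2625/2 Hz
Bin index k = f_signal / resolution = 13125 / 2625/2 = 10
The signal frequency 13125 Hz falls in DFT bin k = 10.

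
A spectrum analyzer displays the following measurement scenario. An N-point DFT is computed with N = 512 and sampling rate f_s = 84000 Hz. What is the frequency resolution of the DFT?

DFT frequency resolution = f_s / N
= 84000 / 512 = 2625/16 Hz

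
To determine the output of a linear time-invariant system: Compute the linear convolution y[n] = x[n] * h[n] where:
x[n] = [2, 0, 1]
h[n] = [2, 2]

y[n] = sum_k x[k]*h[n-k]. Output length = len(x) + len(h) - 1 = 3 + 2 - 1 = 4.
y[0] = 2*2 = 4
y[1] = 0*2 + 2*2 = 4
y[2] = 1*2 + 0*2 = 2
y[3] = 1*2 = 2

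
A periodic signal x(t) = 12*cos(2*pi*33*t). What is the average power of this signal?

Average power of A*cos(wt) is A^2/2.
P = 12^2 / 2 = 144/2 = 72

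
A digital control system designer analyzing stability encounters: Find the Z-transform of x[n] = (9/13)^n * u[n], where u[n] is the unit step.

The Z-transform of a^n * u[n] is z/(z-a) for |z| > |a|.
Here a = 9/13, so X(z) = z/(z - (9/13)) = 13z/(13z - 9)
ROC: |z| > 9/13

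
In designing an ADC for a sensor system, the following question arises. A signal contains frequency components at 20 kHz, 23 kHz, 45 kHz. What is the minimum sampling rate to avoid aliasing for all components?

The highest frequency component is f_max = 45 kHz.
Nyquist rate = 2 * f_max = 2 * 45 kHz = 90 kHz.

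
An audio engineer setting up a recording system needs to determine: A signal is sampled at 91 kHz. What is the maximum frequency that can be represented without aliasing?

The maximum frequency that can be represented without aliasing
is the Nyquist frequency: f_max = f_s / 2 = 91 kHz / 2 = 91/2 kHz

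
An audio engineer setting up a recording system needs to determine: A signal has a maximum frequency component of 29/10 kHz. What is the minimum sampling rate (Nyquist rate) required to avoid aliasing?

By the Nyquist-Shannon sampling theorem,
the minimum sampling rate (Nyquist rate) must be at least 2 * f_max.
Nyquist rate = 2 * 29/10 kHz = 29/5 kHz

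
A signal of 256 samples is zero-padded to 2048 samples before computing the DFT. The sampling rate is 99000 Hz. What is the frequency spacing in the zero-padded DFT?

Original DFT: N = 256, resolution = f_s/N = 99000/256 = 12375/32 Hz
Zero-padded DFT: N = 2048, resolution = f_s/N = 99000/2048 = 12375/256 Hz
Zero-padding interpolates the spectrum (finer frequency grid)
but does NOT improve the true spectral resolution (ability to resolve close frequencies).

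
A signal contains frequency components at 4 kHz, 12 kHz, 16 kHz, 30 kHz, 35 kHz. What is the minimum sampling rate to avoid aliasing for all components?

The highest frequency component is f_max = 35 kHz.
Nyquist rate = 2 * f_max = 2 * 35 kHz = 70 kHz.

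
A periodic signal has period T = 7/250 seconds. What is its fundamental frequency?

The fundamental frequency is the reciprocal of the period.
f = 1/T = 1/(7/250) = 250/7 Hz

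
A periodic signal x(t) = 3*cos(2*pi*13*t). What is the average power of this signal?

Average power of A*cos(wt) is A^2/2.
P = 3^2 / 2 = 9/2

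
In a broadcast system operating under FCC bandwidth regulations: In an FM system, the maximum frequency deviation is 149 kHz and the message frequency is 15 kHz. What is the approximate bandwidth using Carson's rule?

Carson's rule: BW = 2*(delta_f + f_m)
= 2*(149 + 15) kHz = 328 kHz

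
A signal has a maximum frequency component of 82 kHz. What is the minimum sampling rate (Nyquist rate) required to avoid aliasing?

By the Nyquist-Shannon sampling theorem,
the minimum sampling rate (Nyquist rate) must be at least 2 * f_max.
Nyquist rate = 2 * 82 kHz = 164 kHz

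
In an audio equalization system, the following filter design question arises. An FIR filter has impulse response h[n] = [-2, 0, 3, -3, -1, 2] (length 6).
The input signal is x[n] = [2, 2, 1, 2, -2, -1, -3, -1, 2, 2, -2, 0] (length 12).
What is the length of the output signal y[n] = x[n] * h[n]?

For linear convolution, the output length is:
len(y) = len(x) + len(h) - 1 = 12 + 6 - 1 = 17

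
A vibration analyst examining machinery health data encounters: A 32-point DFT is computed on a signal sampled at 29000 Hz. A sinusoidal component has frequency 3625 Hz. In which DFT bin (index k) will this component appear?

DFT frequency resolution = f_s/N = 29000/32 = 3625/4 Hz
Bin index k = f_signal / resolution = 3625 / 3625/4 = 4
The signal frequency 3625 Hz falls in DFT bin k = 4.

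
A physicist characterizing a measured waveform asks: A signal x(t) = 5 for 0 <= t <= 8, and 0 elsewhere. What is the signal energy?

Energy = integral of |x(t)|^2 dt over the signal duration
= 5^2 * 8 = 25 * 8 = 200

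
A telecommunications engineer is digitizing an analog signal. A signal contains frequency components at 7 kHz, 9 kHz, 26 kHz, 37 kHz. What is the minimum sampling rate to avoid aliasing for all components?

The highest frequency component is f_max = 37 kHz.
Nyquist rate = 2 * f_max = 2 * 37 kHz = 74 kHz.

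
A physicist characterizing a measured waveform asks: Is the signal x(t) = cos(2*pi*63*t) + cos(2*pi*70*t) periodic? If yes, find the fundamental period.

f1 = 63 Hz, f2 = 70 Hz
Period T1 = 1/63, T2 = 1/70
Ratio T1/T2 = 70/63, which is rational.
The signal is periodic with fundamental period T = 1/GCD(63,70) = 1/7 s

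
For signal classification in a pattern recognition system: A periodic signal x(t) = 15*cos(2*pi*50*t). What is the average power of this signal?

Average power of A*cos(wt) is A^2/2.
P = 15^2 / 2 = 225/2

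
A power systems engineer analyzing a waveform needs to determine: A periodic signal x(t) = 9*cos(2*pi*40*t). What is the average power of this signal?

Average power of A*cos(wt) is A^2/2.
P = 9^2 / 2 = 81/2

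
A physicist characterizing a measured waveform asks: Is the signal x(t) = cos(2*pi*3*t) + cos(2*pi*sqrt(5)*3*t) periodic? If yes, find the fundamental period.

f1 = 3 Hz, f2 = 3*sqrt(5) Hz
Ratio f2/f1 = sqrt(5), which is irrational.
Since the frequency ratio is irrational, no common period exists.
The signal is not periodic.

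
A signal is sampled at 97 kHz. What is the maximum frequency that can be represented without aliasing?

The maximum frequency that can be represented without aliasing
is the Nyquist frequency: f_max = f_s / 2 = 97 kHz / 2 = 97/2 kHz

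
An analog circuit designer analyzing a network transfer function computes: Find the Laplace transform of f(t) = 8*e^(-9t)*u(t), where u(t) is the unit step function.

Standard Laplace transform pair:
e^(-at)*u(t) <-> 1/(s+a)
With a = 9: L{8*e^(-9t)*u(t)} = 8/(s+9), ROC: Re(s) > -9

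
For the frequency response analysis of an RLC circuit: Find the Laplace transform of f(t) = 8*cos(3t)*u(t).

Standard pair: cos(wt)*u(t) <-> s/(s^2+w^2)
With w = 3: L{8*cos(3t)*u(t)} = 8s/(s^2+9)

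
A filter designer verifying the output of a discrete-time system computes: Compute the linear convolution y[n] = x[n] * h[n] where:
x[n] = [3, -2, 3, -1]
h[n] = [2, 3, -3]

y[n] = sum_k x[k]*h[n-k]. Output length = len(x) + len(h) - 1 = 4 + 3 - 1 = 6.
y[0] = 3*2 = 6
y[1] = -2*2 + 3*3 = 5
y[2] = 3*2 + -2*3 + 3*-3 = -9
y[3] = -1*2 + 3*3 + -2*-3 = 13
y[4] = -1*3 + 3*-3 = -12
y[5] = -1*-3 = 3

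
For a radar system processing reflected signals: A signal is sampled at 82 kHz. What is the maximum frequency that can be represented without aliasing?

The maximum frequency that can be represented without aliasing
is the Nyquist frequency: f_max = f_s / 2 = 82 kHz / 2 = 41 kHz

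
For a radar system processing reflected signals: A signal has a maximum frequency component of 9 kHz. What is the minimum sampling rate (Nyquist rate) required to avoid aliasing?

By the Nyquist-Shannon sampling theorem,
the minimum sampling rate (Nyquist rate) must be at least 2 * f_max.
Nyquist rate = 2 * 9 kHz = 18 kHz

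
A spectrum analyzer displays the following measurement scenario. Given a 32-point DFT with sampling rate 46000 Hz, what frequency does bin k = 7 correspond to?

The frequency of DFT bin k is: f_k = k * f_s / N
f_7 = 7 * 46000 / 32 = 20125/2 Hz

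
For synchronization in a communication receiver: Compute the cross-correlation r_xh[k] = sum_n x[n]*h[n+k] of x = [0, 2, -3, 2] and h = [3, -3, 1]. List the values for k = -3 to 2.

Both sequences indexed from 0 and zero outside their support.
Lags with overlap: k = -3 to 2.
  r_xh[-3] = x[3]*h[0] = 6
  r_xh[-2] = x[2]*h[0] + x[3]*h[1] = -15
  r_xh[-1] = x[1]*h[0] + x[2]*h[1] + x[3]*h[2] = 17
  r_xh[0] = x[0]*h[0] + x[1]*h[1] + x[2]*h[2] = -9
  r_xh[1] = x[0]*h[1] + x[1]*h[2] = 2
  r_xh[2] = x[0]*h[2] = 0
r_xh = [6, -15, 17, -9, 2, 0] (for k = -3, ..., 2)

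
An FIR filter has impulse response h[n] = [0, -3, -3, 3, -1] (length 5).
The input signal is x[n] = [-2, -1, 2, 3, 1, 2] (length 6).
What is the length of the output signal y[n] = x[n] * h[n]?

For linear convolution, the output length is:
len(y) = len(x) + len(h) - 1 = 6 + 5 - 1 = 10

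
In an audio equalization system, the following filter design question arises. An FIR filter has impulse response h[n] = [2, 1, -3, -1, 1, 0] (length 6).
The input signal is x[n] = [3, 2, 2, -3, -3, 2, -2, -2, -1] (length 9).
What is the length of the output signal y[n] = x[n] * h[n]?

For linear convolution, the output length is:
len(y) = len(x) + len(h) - 1 = 9 + 6 - 1 = 14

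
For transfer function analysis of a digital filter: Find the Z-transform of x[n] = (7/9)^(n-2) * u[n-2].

Time-shifting property: if X(z) = Z{x[n]}, then Z{x[n-d]} = z^(-d) * X(z)
X(z) = z/(z - 7/9) for x[n] = (7/9)^n * u[n]
Z{x[n-2]} = z^(-2) * z/(z - 7/9) = z^(-1)/(z - 7/9)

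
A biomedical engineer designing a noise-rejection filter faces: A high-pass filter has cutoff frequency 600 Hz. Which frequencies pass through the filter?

A high-pass filter passes all frequencies above the cutoff frequency 600 Hz and attenuates lower frequencies.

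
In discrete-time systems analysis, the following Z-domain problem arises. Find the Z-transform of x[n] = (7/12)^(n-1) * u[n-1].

Time-shifting property: if X(z) = Z{x[n]}, then Z{x[n-d]} = z^(-d) * X(z)
X(z) = z/(z - 7/12) for x[n] = (7/12)^n * u[n]
Z{x[n-1]} = z^(-1) * z/(z - 7/12) = 1/(z - 7/12)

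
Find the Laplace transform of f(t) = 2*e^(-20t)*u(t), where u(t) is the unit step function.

Standard Laplace transform pair:
e^(-at)*u(t) <-> 1/(s+a)
With a = 20: L{2*e^(-20t)*u(t)} = 2/(s+20), ROC: Re(s) > -20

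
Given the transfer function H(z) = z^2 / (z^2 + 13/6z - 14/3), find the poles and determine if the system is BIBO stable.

Poles are roots of the denominator: z^2 + 13/6z - 14/3 = 0.
Quadratic formula: z = [-(13/6) +/- sqrt((13/6)^2 - 4*(-14/3))] / 2
Discriminant = 169/36 + 56/3 = 841/36; sqrt = 29/6.
z = (-13/6 +/- 29/6) / 2 => z = 4/3 or z = -7/2.
|p1| = 4/3, |p2| = 7/2.
For BIBO stability, all poles must lie inside the unit circle (|p| < 1).
System is UNSTABLE since at least one |p| >= 1.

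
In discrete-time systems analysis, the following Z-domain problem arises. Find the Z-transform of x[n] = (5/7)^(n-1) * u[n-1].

Time-shifting property: if X(z) = Z{x[n]}, then Z{x[n-d]} = z^(-d) * X(z)
X(z) = z/(z - 5/7) for x[n] = (5/7)^n * u[n]
Z{x[n-1]} = z^(-1) * z/(z - 5/7) = 1/(z - 5/7)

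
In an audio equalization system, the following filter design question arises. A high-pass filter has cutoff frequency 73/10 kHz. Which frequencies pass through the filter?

A high-pass filter passes all frequencies above the cutoff frequency 73/10 kHz and attenuates lower frequencies.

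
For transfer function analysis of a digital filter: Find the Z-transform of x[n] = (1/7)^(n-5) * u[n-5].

Time-shifting property: if X(z) = Z{x[n]}, then Z{x[n-d]} = z^(-d) * X(z)
X(z) = z/(z - 1/7) for x[n] = (1/7)^n * u[n]
Z{x[n-5]} = z^(-5) * z/(z - 1/7) = z^(-4)/(z - 1/7)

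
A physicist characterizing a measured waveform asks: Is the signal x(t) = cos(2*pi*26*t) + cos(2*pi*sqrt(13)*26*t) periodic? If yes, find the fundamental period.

f1 = 26 Hz, f2 = 26*sqrt(13) Hz
Ratio f2/f1 = sqrt(13), which is irrational.
Since the frequency ratio is irrational, no common period exists.
The signal is not periodic.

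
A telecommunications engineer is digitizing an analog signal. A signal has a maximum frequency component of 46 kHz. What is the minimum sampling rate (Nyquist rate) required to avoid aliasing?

By the Nyquist-Shannon sampling theorem,
the minimum sampling rate (Nyquist rate) must be at least 2 * f_max.
Nyquist rate = 2 * 46 kHz = 92 kHz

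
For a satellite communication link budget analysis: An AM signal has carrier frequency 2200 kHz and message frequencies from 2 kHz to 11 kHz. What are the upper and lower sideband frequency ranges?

Upper sideband (USB) = fc + [fm_low, fm_high] = 2200 + [2, 11] = [2202, 2211] kHz
Lower sideband (LSB) = fc - [fm_high, fm_low] = 2200 - [11, 2] = [2189, 2198] kHz
Total occupied spectrum: 2189 kHz to 2211 kHz (plus carrier at 2200 kHz)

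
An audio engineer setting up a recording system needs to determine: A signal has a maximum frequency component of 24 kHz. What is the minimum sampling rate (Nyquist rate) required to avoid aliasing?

By the Nyquist-Shannon sampling theorem,
the minimum sampling rate (Nyquist rate) must be at least 2 * f_max.
Nyquist rate = 2 * 24 kHz = 48 kHz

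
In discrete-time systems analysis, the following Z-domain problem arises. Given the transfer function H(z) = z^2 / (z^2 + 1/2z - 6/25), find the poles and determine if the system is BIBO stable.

Poles are roots of the denominator: z^2 + 1/2z - 6/25 = 0.
Quadratic formula: z = [-(1/2) +/- sqrt((1/2)^2 - 4*(-6/25))] / 2
Discriminant = 1/4 + 24/25 = 121/100; sqrt = 11/10.
z = (-1/2 +/- 11/10) / 2 => z = 3/10 or z = -4/5.
|p1| = 3/10, |p2| = 4/5.
For BIBO stability, all poles must lie inside the unit circle (|p| < 1).
System is STABLE since both |p| < 1.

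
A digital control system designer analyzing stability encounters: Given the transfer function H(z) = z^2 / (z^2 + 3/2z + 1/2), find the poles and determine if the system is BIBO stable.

Poles are roots of the denominator: z^2 + 3/2z + 1/2 = 0.
Quadratic formula: z = [-(3/2) +/- sqrt((3/2)^2 - 4*(1/2))] / 2
Discriminant = 9/4 - 2 = 1/4; sqrt = 1/2.
z = (-3/2 +/- 1/2) / 2 => z = -1/2 or z = -1.
|p1| = 1, |p2| = 1/2.
For BIBO stability, all poles must lie inside the unit circle (|p| < 1).
System is UNSTABLE since at least one |p| >= 1.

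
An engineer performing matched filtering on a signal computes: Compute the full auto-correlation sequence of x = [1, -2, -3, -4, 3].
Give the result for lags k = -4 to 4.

r_xx[k] = sum_m x[m]*x[m+k], indexed from 0, for k = -4 to 4:
  r_xx[-4] = x[4]*x[0] = 3
  r_xx[-3] = x[3]*x[0] + x[4]*x[1] = -10
  r_xx[-2] = x[2]*x[0] + x[3]*x[1] + x[4]*x[2] = -4
  r_xx[-1] = x[1]*x[0] + x[2]*x[1] + x[3]*x[2] + x[4]*x[3] = 4
  r_xx[0] = x[0]*x[0] + x[1]*x[1] + x[2]*x[2] + x[3]*x[3] + x[4]*x[4] = 39
  r_xx[1] = x[0]*x[1] + x[1]*x[2] + x[2]*x[3] + x[3]*x[4] = 4
  r_xx[2] = x[0]*x[2] + x[1]*x[3] + x[2]*x[4] = -4
  r_xx[3] = x[0]*x[3] + x[1]*x[4] = -10
  r_xx[4] = x[0]*x[4] = 3
r_xx = [3, -10, -4, 4, 39, 4, -4, -10, 3]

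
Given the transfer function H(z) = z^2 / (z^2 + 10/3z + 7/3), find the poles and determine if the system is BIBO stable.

Poles are roots of the denominator: z^2 + 10/3z + 7/3 = 0.
Quadratic formula: z = [-(10/3) +/- sqrt((10/3)^2 - 4*(7/3))] / 2
Discriminant = 100/9 - 28/3 = 16/9; sqrt = 4/3.
z = (-10/3 +/- 4/3) / 2 => z = -1 or z = -7/3.
|p1| = 1, |p2| = 7/3.
For BIBO stability, all poles must lie inside the unit circle (|p| < 1).
System is UNSTABLE since at least one |p| >= 1.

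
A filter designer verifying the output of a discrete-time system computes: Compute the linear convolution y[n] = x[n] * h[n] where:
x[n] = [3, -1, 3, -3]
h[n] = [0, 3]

y[n] = sum_k x[k]*h[n-k]. Output length = len(x) + len(h) - 1 = 4 + 2 - 1 = 5.
y[0] = 3*0 = 0
y[1] = -1*0 + 3*3 = 9
y[2] = 3*0 + -1*3 = -3
y[3] = -3*0 + 3*3 = 9
y[4] = -3*3 = -9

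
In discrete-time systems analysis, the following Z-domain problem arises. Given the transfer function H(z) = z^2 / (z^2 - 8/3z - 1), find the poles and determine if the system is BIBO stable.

Poles are roots of the denominator: z^2 - 8/3z - 1 = 0.
Quadratic formula: z = [-(-8/3) +/- sqrt((-8/3)^2 - 4*(-1))] / 2
Discriminant = 64/9 + 4 = 100/9; sqrt = 10/3.
z = (8/3 +/- 10/3) / 2 => z = 3 or z = -1/3.
|p1| = 3, |p2| = 1/3.
For BIBO stability, all poles must lie inside the unit circle (|p| < 1).
System is UNSTABLE since at least one |p| >= 1.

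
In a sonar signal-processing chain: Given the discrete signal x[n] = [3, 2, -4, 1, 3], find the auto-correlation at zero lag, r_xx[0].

The auto-correlation at zero lag r_xx[0] equals the signal energy.
r_xx[0] = sum of x[n]^2 = 3^2 + 2^2 + (-4)^2 + 1^2 + 3^2
= 9 + 4 + 16 + 1 + 9 = 39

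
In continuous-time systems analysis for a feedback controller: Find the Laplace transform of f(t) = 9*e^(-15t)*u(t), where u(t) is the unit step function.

Standard Laplace transform pair:
e^(-at)*u(t) <-> 1/(s+a)
With a = 15: L{9*e^(-15t)*u(t)} = 9/(s+15), ROC: Re(s) > -15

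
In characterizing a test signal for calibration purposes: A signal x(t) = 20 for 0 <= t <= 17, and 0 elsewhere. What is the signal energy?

Energy = integral of |x(t)|^2 dt over the signal duration
= 20^2 * 17 = 400 * 17 = 6800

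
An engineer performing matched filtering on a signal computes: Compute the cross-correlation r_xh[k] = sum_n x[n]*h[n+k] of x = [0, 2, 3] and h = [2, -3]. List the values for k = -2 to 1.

Both sequences indexed from 0 and zero outside their support.
Lags with overlap: k = -2 to 1.
  r_xh[-2] = x[2]*h[0] = 6
  r_xh[-1] = x[1]*h[0] + x[2]*h[1] = -5
  r_xh[0] = x[0]*h[0] + x[1]*h[1] = -6
  r_xh[1] = x[0]*h[1] = 0
r_xh = [6, -5, -6, 0] (for k = -2, ..., 1)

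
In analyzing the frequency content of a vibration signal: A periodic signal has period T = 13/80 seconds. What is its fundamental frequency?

The fundamental frequency is the reciprocal of the period.
f = 1/T = 1/(13/80) = 80/13 Hz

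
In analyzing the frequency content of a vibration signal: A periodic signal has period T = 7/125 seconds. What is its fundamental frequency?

The fundamental frequency is the reciprocal of the period.
f = 1/T = 1/(7/125) = 125/7 Hz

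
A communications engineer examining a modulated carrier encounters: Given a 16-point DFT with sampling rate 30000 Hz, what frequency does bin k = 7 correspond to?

The frequency of DFT bin k is: f_k = k * f_s / N
f_7 = 7 * 30000 / 16 = 13125 Hz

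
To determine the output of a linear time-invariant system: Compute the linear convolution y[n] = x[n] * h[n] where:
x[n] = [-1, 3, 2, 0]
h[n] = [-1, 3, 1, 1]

y[n] = sum_k x[k]*h[n-k]. Output length = len(x) + len(h) - 1 = 4 + 4 - 1 = 7.
y[0] = -1*-1 = 1
y[1] = 3*-1 + -1*3 = -6
y[2] = 2*-1 + 3*3 + -1*1 = 6
y[3] = 0*-1 + 2*3 + 3*1 + -1*1 = 8
y[4] = 0*3 + 2*1 + 3*1 = 5
y[5] = 0*1 + 2*1 = 2
y[6] = 0*1 = 0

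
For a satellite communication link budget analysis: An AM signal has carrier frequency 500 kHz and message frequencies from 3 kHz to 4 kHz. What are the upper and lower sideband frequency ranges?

Upper sideband (USB) = fc + [fm_low, fm_high] = 500 + [3, 4] = [503, 504] kHz
Lower sideband (LSB) = fc - [fm_high, fm_low] = 500 - [4, 3] = [496, 497] kHz
Total occupied spectrum: 496 kHz to 504 kHz (plus carrier at 500 kHz)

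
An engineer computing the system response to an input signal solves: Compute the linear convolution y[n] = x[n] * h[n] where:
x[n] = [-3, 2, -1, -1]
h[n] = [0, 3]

y[n] = sum_k x[k]*h[n-k]. Output length = len(x) + len(h) - 1 = 4 + 2 - 1 = 5.
y[0] = -3*0 = 0
y[1] = 2*0 + -3*3 = -9
y[2] = -1*0 + 2*3 = 6
y[3] = -1*0 + -1*3 = -3
y[4] = -1*3 = -3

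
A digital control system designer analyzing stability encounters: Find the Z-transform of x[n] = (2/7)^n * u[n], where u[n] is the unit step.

The Z-transform of a^n * u[n] is z/(z-a) for |z| > |a|.
Here a = 2/7, so X(z) = z/(z - (2/7)) = 7z/(7z - 2)
ROC: |z| > 2/7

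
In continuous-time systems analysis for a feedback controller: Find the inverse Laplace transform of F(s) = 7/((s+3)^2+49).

Standard pair: w/((s+a)^2+w^2) <-> e^(-at)*sin(wt)*u(t)
With a=3, w=7: f(t) = e^(-3t)*sin(7t)*u(t)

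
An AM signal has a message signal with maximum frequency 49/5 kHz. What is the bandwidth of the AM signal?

In AM (double-sideband), the bandwidth is twice the message frequency.
BW = 2 * f_m = 2 * 49/5 kHz = 98/5 kHz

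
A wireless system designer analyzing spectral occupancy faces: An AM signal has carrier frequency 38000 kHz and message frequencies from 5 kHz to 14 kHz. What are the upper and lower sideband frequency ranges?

Upper sideband (USB) = fc + [fm_low, fm_high] = 38000 + [5, 14] = [38005, 38014] kHz
Lower sideband (LSB) = fc - [fm_high, fm_low] = 38000 - [14, 5] = [37986, 37995] kHz
Total occupied spectrum: 37986 kHz to 38014 kHz (plus carrier at 38000 kHz)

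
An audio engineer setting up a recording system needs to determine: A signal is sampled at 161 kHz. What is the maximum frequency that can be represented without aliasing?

The maximum frequency that can be represented without aliasing
is the Nyquist frequency: f_max = f_s / 2 = 161 kHz / 2 = 161/2 kHz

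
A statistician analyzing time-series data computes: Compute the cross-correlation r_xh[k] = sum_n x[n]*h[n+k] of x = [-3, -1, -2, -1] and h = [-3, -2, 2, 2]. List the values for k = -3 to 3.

Both sequences indexed from 0 and zero outside their support.
Lags with overlap: k = -3 to 3.
  r_xh[-3] = x[3]*h[0] = 3
  r_xh[-2] = x[2]*h[0] + x[3]*h[1] = 8
  r_xh[-1] = x[1]*h[0] + x[2]*h[1] + x[3]*h[2] = 5
  r_xh[0] = x[0]*h[0] + x[1]*h[1] + x[2]*h[2] + x[3]*h[3] = 5
  r_xh[1] = x[0]*h[1] + x[1]*h[2] + x[2]*h[3] = 0
  r_xh[2] = x[0]*h[2] + x[1]*h[3] = -8
  r_xh[3] = x[0]*h[3] = -6
r_xh = [3, 8, 5, 5, 0, -8, -6] (for k = -3, ..., 3)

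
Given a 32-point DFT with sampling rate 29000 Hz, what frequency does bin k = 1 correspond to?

The frequency of DFT bin k is: f_k = k * f_s / N
f_1 = 1 * 29000 / 32 = 3625/4 Hz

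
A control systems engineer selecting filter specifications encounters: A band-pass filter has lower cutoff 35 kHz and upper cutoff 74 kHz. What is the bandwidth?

Bandwidth = f_high - f_low
= 74 kHz - 35 kHz = 39 kHz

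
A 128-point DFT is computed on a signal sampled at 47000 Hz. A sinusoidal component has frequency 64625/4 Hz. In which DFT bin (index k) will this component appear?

DFT frequency resolution = f_s/N = 47000/128 = 5875/16 Hz
Bin index k = f_signal / resolution = 64625/4 / 5875/16 = 44
The signal frequency 64625/4 Hz falls in DFT bin k = 44.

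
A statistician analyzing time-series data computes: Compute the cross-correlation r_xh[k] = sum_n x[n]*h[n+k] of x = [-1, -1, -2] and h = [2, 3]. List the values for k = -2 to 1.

Both sequences indexed from 0 and zero outside their support.
Lags with overlap: k = -2 to 1.
  r_xh[-2] = x[2]*h[0] = -4
  r_xh[-1] = x[1]*h[0] + x[2]*h[1] = -8
  r_xh[0] = x[0]*h[0] + x[1]*h[1] = -5
  r_xh[1] = x[0]*h[1] = -3
r_xh = [-4, -8, -5, -3] (for k = -2, ..., 1)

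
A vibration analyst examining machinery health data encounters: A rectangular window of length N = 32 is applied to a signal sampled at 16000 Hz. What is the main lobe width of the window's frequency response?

For a rectangular window of length N,
the main lobe width in frequency is 2*f_s/N.
= 2*16000/32 = 1000 Hz
This determines the minimum frequency separation for resolving two sinusoids.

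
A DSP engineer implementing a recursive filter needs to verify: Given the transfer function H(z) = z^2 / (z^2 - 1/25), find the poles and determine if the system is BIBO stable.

Poles are roots of the denominator: z^2 - 1/25 = 0.
Quadratic formula: z = [-(0) +/- sqrt((0)^2 - 4*(-1/25))] / 2
Discriminant = 0 + 4/25 = 4/25; sqrt = 2/5.
z = (0 +/- 2/5) / 2 => z = 1/5 or z = -1/5.
|p1| = 1/5, |p2| = 1/5.
For BIBO stability, all poles must lie inside the unit circle (|p| < 1).
System is STABLE since both |p| < 1.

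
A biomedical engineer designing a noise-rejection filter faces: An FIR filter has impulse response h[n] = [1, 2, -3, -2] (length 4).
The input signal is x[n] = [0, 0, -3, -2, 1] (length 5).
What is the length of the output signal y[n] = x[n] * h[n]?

For linear convolution, the output length is:
len(y) = len(x) + len(h) - 1 = 5 + 4 - 1 = 8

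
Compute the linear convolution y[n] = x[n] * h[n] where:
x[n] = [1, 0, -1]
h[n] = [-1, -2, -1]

y[n] = sum_k x[k]*h[n-k]. Output length = len(x) + len(h) - 1 = 3 + 3 - 1 = 5.
y[0] = 1*-1 = -1
y[1] = 0*-1 + 1*-2 = -2
y[2] = -1*-1 + 0*-2 + 1*-1 = 0
y[3] = -1*-2 + 0*-1 = 2
y[4] = -1*-1 = 1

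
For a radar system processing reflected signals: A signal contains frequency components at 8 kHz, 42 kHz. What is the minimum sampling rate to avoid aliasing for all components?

The highest frequency component is f_max = 42 kHz.
Nyquist rate = 2 * f_max = 2 * 42 kHz = 84 kHz.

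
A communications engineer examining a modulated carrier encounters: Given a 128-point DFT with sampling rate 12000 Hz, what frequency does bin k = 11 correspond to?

The frequency of DFT bin k is: f_k = k * f_s / N
f_11 = 11 * 12000 / 128 = 4125/4 Hz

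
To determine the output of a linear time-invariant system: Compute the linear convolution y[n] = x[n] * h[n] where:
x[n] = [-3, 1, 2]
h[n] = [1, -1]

y[n] = sum_k x[k]*h[n-k]. Output length = len(x) + len(h) - 1 = 3 + 2 - 1 = 4.
y[0] = -3*1 = -3
y[1] = 1*1 + -3*-1 = 4
y[2] = 2*1 + 1*-1 = 1
y[3] = 2*-1 = -2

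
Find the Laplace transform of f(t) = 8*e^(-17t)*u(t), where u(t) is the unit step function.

Standard Laplace transform pair:
e^(-at)*u(t) <-> 1/(s+a)
With a = 17: L{8*e^(-17t)*u(t)} = 8/(s+17), ROC: Re(s) > -17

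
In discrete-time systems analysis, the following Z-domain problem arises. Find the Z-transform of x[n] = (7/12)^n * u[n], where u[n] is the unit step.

The Z-transform of a^n * u[n] is z/(z-a) for |z| > |a|.
Here a = 7/12, so X(z) = z/(z - (7/12)) = 12z/(12z - 7)
ROC: |z| > 7/12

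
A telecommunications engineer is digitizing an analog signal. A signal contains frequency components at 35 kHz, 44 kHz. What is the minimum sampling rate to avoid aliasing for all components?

The highest frequency component is f_max = 44 kHz.
Nyquist rate = 2 * f_max = 2 * 44 kHz = 88 kHz.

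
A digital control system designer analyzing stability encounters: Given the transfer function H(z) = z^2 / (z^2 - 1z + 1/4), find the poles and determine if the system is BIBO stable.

Poles are roots of the denominator: z^2 - 1z + 1/4 = 0.
Quadratic formula: z = [-(-1) +/- sqrt((-1)^2 - 4*(1/4))] / 2
Discriminant = 1 - 1 = 0; sqrt = 0.
z = (1 +/- 0) / 2 = 1/2 (repeated root).
|p1| = 1/2, |p2| = 1/2.
For BIBO stability, all poles must lie inside the unit circle (|p| < 1).
System is STABLE since both |p| < 1.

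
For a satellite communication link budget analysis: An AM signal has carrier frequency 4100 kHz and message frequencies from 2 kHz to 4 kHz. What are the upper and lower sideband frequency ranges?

Upper sideband (USB) = fc + [fm_low, fm_high] = 4100 + [2, 4] = [4102, 4104] kHz
Lower sideband (LSB) = fc - [fm_high, fm_low] = 4100 - [4, 2] = [4096, 4098] kHz
Total occupied spectrum: 4096 kHz to 4104 kHz (plus carrier at 4100 kHz)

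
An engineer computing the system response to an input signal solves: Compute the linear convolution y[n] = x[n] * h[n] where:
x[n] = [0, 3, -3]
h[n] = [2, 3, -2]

y[n] = sum_k x[k]*h[n-k]. Output length = len(x) + len(h) - 1 = 3 + 3 - 1 = 5.
y[0] = 0*2 = 0
y[1] = 3*2 + 0*3 = 6
y[2] = -3*2 + 3*3 + 0*-2 = 3
y[3] = -3*3 + 3*-2 = -15
y[4] = -3*-2 = 6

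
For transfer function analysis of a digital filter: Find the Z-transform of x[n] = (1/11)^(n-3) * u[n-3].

Time-shifting property: if X(z) = Z{x[n]}, then Z{x[n-d]} = z^(-d) * X(z)
X(z) = z/(z - 1/11) for x[n] = (1/11)^n * u[n]
Z{x[n-3]} = z^(-3) * z/(z - 1/11) = z^(-2)/(z - 1/11)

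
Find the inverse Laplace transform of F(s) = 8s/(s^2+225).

Standard pair: s/(s^2+w^2) <-> cos(wt)*u(t)
With k=8, w=15: f(t) = 8*cos(15t)*u(t)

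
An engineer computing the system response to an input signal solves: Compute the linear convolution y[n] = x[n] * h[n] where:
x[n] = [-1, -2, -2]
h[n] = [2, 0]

y[n] = sum_k x[k]*h[n-k]. Output length = len(x) + len(h) - 1 = 3 + 2 - 1 = 4.
y[0] = -1*2 = -2
y[1] = -2*2 + -1*0 = -4
y[2] = -2*2 + -2*0 = -4
y[3] = -2*0 = 0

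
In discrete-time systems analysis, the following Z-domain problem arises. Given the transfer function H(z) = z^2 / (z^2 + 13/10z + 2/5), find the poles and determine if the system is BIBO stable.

Poles are roots of the denominator: z^2 + 13/10z + 2/5 = 0.
Quadratic formula: z = [-(13/10) +/- sqrt((13/10)^2 - 4*(2/5))] / 2
Discriminant = 169/100 - 8/5 = 9/100; sqrt = 3/10.
z = (-13/10 +/- 3/10) / 2 => z = -1/2 or z = -4/5.
|p1| = 1/2, |p2| = 4/5.
For BIBO stability, all poles must lie inside the unit circle (|p| < 1).
System is STABLE since both |p| < 1.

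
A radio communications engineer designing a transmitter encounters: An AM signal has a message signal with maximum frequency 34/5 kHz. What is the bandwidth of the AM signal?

In AM (double-sideband), the bandwidth is twice the message frequency.
BW = 2 * f_m = 2 * 34/5 kHz = 68/5 kHz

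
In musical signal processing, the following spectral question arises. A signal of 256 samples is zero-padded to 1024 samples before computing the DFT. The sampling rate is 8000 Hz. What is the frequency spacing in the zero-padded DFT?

Original DFT: N = 256, resolution = f_s/N = 8000/256 = 125/4 Hz
Zero-padded DFT: N = 1024, resolution = f_s/N = 8000/1024 = 125/16 Hz
Zero-padding interpolates the spectrum (finer frequency grid)
but does NOT improve the true spectral resolution (ability to resolve close frequencies).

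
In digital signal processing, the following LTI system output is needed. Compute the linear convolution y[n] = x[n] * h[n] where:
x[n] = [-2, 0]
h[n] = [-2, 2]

y[n] = sum_k x[k]*h[n-k]. Output length = len(x) + len(h) - 1 = 2 + 2 - 1 = 3.
y[0] = -2*-2 = 4
y[1] = 0*-2 + -2*2 = -4
y[2] = 0*2 = 0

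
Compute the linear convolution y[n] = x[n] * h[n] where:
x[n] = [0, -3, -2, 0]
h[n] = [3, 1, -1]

y[n] = sum_k x[k]*h[n-k]. Output length = len(x) + len(h) - 1 = 4 + 3 - 1 = 6.
y[0] = 0*3 = 0
y[1] = -3*3 + 0*1 = -9
y[2] = -2*3 + -3*1 + 0*-1 = -9
y[3] = 0*3 + -2*1 + -3*-1 = 1
y[4] = 0*1 + -2*-1 = 2
y[5] = 0*-1 = 0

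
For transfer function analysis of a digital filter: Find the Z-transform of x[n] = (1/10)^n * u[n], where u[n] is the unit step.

The Z-transform of a^n * u[n] is z/(z-a) for |z| > |a|.
Here a = 1/10, so X(z) = z/(z - (1/10)) = 10z/(10z - 1)
ROC: |z| > 1/10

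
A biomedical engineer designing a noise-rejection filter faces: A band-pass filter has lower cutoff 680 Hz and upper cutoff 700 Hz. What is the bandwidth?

Bandwidth = f_high - f_low
= 700 Hz - 680 Hz = 20 Hz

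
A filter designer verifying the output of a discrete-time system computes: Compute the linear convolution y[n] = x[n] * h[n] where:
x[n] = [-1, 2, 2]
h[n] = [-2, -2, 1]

y[n] = sum_k x[k]*h[n-k]. Output length = len(x) + len(h) - 1 = 3 + 3 - 1 = 5.
y[0] = -1*-2 = 2
y[1] = 2*-2 + -1*-2 = -2
y[2] = 2*-2 + 2*-2 + -1*1 = -9
y[3] = 2*-2 + 2*1 = -2
y[4] = 2*1 = 2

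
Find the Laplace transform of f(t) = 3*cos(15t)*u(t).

Standard pair: cos(wt)*u(t) <-> s/(s^2+w^2)
With w = 15: L{3*cos(15t)*u(t)} = 3s/(s^2+225)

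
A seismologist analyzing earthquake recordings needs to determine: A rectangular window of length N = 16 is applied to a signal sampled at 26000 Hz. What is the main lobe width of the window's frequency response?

For a rectangular window of length N,
the main lobe width in frequency is 2*f_s/N.
= 2*26000/16 = 3250 Hz
This determines the minimum frequency separation for resolving two sinusoids.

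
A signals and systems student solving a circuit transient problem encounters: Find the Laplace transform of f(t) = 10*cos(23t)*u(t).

Standard pair: cos(wt)*u(t) <-> s/(s^2+w^2)
With w = 23: L{10*cos(23t)*u(t)} = 10s/(s^2+529)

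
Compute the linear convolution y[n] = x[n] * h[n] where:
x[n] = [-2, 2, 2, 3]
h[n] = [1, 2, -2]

y[n] = sum_k x[k]*h[n-k]. Output length = len(x) + len(h) - 1 = 4 + 3 - 1 = 6.
y[0] = -2*1 = -2
y[1] = 2*1 + -2*2 = -2
y[2] = 2*1 + 2*2 + -2*-2 = 10
y[3] = 3*1 + 2*2 + 2*-2 = 3
y[4] = 3*2 + 2*-2 = 2
y[5] = 3*-2 = -6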